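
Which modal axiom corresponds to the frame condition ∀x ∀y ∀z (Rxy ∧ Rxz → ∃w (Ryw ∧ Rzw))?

◇□r → □◇r

A defining formula is ◇□r → □◇r (the .2 axiom).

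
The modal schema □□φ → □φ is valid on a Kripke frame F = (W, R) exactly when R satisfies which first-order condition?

Density

Suppose □□φ→□φ is valid. Take Rxy and set V(φ)={w : xR²w}. Then □□φ at x, so □φ at x, so φ at y, i.e. ∃z(Rxz∧Rzy).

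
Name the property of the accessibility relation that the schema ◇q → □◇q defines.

Suppose ◇q→□◇q is valid. Take Rxy, Rxz and set V(q)={y}. Then ◇q at x, so □◇q at x, so ◇q at z, so some w with Rzw has q; w=y, i.e. Rzy. By symmetry of the argument, Ryz.

the Euclidean property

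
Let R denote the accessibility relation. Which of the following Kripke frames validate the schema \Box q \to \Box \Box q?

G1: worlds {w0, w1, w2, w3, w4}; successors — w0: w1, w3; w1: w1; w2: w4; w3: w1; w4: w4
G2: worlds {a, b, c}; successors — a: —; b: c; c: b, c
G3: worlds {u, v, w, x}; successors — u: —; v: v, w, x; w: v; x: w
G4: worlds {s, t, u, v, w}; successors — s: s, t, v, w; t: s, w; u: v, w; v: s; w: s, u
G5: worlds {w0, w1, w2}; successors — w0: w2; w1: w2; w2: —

G1, G5

Frame correspondent (Sahlqvist): \forall x \forall y \forall z (Rxy \wedge Ryz \to Rxz) — i.e. transitivity.
G1: holds.
G2: fails — Rbc and Rcb but not Rbb.
G3: fails — Rxw and Rwv but not Rxv.
G4: fails — Ruv and Rvs but not Rus.
G5: holds.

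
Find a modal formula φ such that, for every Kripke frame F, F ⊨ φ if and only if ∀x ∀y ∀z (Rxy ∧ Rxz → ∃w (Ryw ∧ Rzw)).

The condition is convergence. The .2 schema ◇□ψ → □◇ψ defines it.

◇□ψ → □◇ψ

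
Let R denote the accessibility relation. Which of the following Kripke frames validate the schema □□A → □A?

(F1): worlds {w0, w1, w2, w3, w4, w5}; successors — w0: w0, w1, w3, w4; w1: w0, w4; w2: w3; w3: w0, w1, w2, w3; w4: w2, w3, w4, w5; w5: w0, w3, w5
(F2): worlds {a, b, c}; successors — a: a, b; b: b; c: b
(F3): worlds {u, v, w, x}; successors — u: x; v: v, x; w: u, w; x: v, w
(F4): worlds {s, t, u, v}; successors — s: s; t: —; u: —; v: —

(F1), (F2), (F4)

The schema corresponds to density: ∀x ∀y (Rxy → ∃z (Rxz ∧ Rzy)).
(F1): satisfies the condition.
(F2): satisfies the condition.
(F3): fails — Rux but no z with Ruz and Rzx.
(F4): satisfies the condition.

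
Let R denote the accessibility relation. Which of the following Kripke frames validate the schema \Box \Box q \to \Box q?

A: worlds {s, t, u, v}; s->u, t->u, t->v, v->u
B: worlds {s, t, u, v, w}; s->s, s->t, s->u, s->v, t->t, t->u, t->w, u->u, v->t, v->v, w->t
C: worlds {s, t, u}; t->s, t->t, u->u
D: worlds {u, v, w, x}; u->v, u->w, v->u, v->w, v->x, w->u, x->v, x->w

The schema corresponds to density: \forall x \forall y (Rxy \to \exists z (Rxz \wedge Rzy)).
A: fails — Rsu but no z with Rsz and Rzu.
B: ✓.
C: ✓.
D: fails — Ruv but no z with Ruz and Rzv.

B, C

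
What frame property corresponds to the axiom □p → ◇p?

Suppose □p→◇p is valid. At any x set V(p)=W. Then □p at x, so ◇p at x, so x has a successor.
The converse is a direct semantic check.
So the correspondent is seriality.

seriality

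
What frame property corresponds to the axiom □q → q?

Suppose □q→q is valid. At any x set V(q)={w : Rxw}. Then □q holds at x, so q holds at x, i.e. Rxx.

reflexivity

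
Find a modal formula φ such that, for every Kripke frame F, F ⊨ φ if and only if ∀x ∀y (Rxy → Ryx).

A defining formula is p → □◇p (the B axiom).

p → □◇p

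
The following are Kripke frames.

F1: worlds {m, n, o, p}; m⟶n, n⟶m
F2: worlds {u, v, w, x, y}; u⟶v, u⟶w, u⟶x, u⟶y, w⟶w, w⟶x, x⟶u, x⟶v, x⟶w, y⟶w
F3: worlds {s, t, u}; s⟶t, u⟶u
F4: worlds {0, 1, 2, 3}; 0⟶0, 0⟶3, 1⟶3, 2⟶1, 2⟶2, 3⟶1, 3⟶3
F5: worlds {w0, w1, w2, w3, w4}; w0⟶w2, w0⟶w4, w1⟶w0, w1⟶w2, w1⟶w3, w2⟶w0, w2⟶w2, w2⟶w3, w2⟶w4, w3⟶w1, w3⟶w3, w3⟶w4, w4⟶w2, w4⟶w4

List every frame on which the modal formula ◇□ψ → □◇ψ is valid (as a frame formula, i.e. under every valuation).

The schema corresponds to convergence: ∀x ∀y ∀z (Rxy ∧ Rxz → ∃w (Ryw ∧ Rzw)).
F1: condition met.
F2: fails — Ruv and Ruv but v and v have no common successor.
F3: fails — Rst and Rst but t and t have no common successor.
F4: fails — R22 and R21 but 2 and 1 have no common successor.
F5: condition met.

F1, F5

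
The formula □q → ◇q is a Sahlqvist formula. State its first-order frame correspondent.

Suppose □q→◇q is valid. At any x set V(q)=W. Then □q at x, so ◇q at x, so x has a successor.
Conversely, any frame satisfying ∀x ∃y Rxy validates the schema.
Frame condition: ∀x ∃y Rxy.

Seriality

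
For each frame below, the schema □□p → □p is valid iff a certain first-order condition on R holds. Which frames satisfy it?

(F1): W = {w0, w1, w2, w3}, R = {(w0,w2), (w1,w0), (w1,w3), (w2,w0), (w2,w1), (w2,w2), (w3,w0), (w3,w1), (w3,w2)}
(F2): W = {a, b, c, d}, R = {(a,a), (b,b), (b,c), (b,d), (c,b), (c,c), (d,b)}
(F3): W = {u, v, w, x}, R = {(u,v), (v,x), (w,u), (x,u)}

This is the axiom for density; its first-order frame correspondent is ∀x ∀y (Rxy → ∃z (Rxz ∧ Rzy)).
(F1): fails — Rw1w3 but no z with Rw1z and Rzw3.
(F2): ✓.
(F3): fails — Ruv but no z with Ruz and Rzv.

(F2)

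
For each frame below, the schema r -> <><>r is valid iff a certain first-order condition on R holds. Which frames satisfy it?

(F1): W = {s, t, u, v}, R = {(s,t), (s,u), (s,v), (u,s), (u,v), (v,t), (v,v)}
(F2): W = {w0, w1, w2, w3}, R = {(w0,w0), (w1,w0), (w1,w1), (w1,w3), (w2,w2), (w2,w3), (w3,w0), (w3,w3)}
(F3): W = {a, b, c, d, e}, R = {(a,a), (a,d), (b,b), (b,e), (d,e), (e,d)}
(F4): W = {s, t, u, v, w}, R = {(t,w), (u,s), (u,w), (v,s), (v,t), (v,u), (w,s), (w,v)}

(F2)

This is the axiom for a generalized confluence (Geach) condition; its first-order frame correspondent is forall x exists w (x = w & x R^2 w).
(F1): fails — at t but no w with t=w and tR²w.
(F2): satisfies the condition.
(F3): fails — at c but no w with c=w and cR²w.
(F4): fails — at s but no w* with s=w* and sR²w*.
Valid on: (F2).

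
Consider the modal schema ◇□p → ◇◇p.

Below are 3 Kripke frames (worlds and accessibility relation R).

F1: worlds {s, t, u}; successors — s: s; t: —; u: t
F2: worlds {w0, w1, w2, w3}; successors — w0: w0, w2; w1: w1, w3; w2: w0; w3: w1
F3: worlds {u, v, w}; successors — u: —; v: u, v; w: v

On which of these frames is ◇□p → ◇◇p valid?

Frame correspondent (Sahlqvist): ∀x ∀y (xRy → ∃w (yRw ∧ xR²w)) — i.e. a generalized confluence (Geach) condition.
F1: fails — uRt but no w with tRw and uR²w.
F2: holds.
F3: fails — vRu but no t with uRt and vR²t.

F2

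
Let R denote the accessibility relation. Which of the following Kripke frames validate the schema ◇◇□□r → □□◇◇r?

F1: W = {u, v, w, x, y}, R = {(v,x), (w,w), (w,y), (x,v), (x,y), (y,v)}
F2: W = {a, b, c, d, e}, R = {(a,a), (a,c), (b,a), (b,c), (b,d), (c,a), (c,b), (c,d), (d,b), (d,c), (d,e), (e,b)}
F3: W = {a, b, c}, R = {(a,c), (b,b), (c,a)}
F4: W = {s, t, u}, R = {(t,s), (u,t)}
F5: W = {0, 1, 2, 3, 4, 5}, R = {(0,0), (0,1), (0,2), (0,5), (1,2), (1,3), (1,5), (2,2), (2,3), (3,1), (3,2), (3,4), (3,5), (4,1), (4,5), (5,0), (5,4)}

F2, F3, F5

Frame correspondent (Sahlqvist): ∀x ∀y ∀z ((xR²y ∧ xR²z) → ∃w (yR²w ∧ zR²w)) — i.e. a generalized confluence (Geach) condition.
F1: fails — vR²v, vR²y but no t with vR²t and yR²t.
F2: ✓.
F3: ✓.
F4: fails — uR²s, uR²s but no w with sR²w and sR²w.
F5: ✓.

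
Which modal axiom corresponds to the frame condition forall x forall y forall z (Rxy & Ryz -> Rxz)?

□s → □□s

The condition is transitivity. The 4 schema □s → □□s defines it.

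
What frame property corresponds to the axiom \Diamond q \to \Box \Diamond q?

the Euclidean property

Suppose ◇q→□◇q is valid. Take Rxy, Rxz and set V(q)={y}. Then ◇q at x, so □◇q at x, so ◇q at z, so some w with Rzw has q; w=y, i.e. Rzy. By symmetry of the argument, Ryz.
The converse is a direct semantic check.
Frame condition: \forall x \forall y \forall z (Rxy \wedge Rxz \to Ryz).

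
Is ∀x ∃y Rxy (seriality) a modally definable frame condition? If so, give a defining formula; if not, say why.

Yes — defined by □q → ◇q

The condition is seriality. A defining modal formula is □q → ◇q.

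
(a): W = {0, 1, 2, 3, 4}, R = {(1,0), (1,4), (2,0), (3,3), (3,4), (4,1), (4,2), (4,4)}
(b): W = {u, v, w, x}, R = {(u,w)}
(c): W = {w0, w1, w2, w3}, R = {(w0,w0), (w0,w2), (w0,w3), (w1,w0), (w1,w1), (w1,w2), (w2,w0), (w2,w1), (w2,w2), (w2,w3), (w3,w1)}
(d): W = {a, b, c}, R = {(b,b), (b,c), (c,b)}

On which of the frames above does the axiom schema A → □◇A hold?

(d)

The schema corresponds to symmetry: ∀x ∀y (Rxy → Ryx).
(a): fails — R10 but not R01.
(b): fails — Ruw but not Rwu.
(c): fails — Rw1w0 but not Rw0w1.
(d): condition met.
Valid on: (d).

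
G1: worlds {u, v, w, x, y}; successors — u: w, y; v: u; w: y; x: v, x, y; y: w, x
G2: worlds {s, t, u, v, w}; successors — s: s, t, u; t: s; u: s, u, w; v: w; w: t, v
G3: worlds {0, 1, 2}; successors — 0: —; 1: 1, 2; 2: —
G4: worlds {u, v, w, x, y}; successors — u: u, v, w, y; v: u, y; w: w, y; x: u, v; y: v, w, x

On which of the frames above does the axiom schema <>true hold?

G1, G2, G4

Frame correspondent (Sahlqvist): forall x exists y Rxy — i.e. seriality.
G1: ✓.
G2: ✓.
G3: fails — world 0 has no successor.
G4: ✓.
Valid on: G1, G2, G4.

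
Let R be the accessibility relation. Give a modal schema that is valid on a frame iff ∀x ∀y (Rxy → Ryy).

□(□q → q)

The condition is shift-reflexivity. The T□ schema □(□q → q) defines it.
Suppose □(□q→q) is valid. Take Rxy and set V(q)={w : Ryw}. Then at y, □q holds; since □(□q→q) at x, □q→q at y, so q at y, i.e. Ryy.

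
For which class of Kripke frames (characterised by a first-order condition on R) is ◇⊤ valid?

seriality: ∀x ∃y Rxy

◇⊤ holds at w iff w has a successor, so frame-validity of ◇⊤ is exactly seriality. Equivalently via □r → ◇r:
Suppose □r→◇r is valid. At any x set V(r)=W. Then □r at x, so ◇r at x, so x has a successor.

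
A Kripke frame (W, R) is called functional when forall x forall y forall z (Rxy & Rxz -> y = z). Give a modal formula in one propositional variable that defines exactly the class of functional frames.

This is partial functionality; the standard corresponding axiom is CD: ◇q → □q.

◇q → □q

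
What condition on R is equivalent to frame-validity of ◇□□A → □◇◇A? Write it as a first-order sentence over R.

This is a Sahlqvist (Geach-type) schema ◇^1□^2A → □^1◇^2A.
First-order correspondent: ∀x ∀y ∀z ((xRy ∧ xRz) → ∃w (yR²w ∧ zR²w)).

∀x ∀y ∀z ((xRy ∧ xRz) → ∃w (yR²w ∧ zR²w))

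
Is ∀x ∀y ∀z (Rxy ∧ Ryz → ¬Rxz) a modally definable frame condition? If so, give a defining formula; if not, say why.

Any modally definable frame class is closed under surjective bounded morphisms.
The 5-cycle (worlds s,t,u,v,w with s→t→u→v→w→s) is intransitive. Mapping every world to a single reflexive point • is a surjective bounded morphism; the reflexive point is not intransitive (R••∧R•• but R••).
So the class is not modally definable.

Not definable by any modal formula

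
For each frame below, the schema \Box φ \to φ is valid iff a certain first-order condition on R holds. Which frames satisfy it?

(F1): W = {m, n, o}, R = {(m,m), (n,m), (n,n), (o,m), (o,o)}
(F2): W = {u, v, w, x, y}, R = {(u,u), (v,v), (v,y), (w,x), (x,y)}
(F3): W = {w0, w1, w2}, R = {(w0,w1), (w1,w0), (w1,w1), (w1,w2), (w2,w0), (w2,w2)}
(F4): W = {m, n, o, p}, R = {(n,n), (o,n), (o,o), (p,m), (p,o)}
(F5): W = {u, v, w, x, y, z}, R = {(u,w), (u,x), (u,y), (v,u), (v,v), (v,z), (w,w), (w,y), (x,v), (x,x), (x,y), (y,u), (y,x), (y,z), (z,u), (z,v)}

The schema corresponds to reflexivity: \forall x Rxx.
(F1): holds.
(F2): fails — world w does not see itself.
(F3): fails — world w0 does not see itself.
(F4): fails — world m does not see itself.
(F5): fails — world u does not see itself.
Valid on: (F1).

(F1)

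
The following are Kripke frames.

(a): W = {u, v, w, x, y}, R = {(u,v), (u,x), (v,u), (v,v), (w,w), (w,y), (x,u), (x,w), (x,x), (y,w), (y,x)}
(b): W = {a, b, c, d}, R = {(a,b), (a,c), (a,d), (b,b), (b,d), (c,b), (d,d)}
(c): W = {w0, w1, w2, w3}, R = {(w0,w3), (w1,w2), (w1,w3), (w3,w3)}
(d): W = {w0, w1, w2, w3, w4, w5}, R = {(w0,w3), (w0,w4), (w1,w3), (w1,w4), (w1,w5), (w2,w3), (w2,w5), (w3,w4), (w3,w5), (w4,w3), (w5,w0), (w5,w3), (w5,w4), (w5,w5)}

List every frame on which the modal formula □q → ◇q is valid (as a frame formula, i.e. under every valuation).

The schema corresponds to seriality: ∀x ∃y Rxy.
(a): ✓.
(b): ✓.
(c): fails — world w2 has no successor.
(d): ✓.
Valid on: (a), (b), (d).

(a), (b), (d)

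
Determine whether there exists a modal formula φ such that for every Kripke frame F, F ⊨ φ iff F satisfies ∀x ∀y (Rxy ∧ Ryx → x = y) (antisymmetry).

Modal frame validity is preserved under surjective bounded morphisms.
The 6-cycle (worlds s,t,u,v,w,x with s→t→u→v→w→x→s) is antisymmetric. Sending even-indexed worlds to • and odd-indexed worlds to ∘ is a surjective bounded morphism onto the two-world frame with •↔∘, which is not antisymmetric.
So no modal formula (or set of formulas) defines exactly the antisymmetric frames.

No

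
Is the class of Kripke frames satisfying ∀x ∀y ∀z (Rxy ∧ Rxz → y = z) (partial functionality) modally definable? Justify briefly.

Definable; ◇p → □p defines it

The condition is partial functionality. A defining modal formula is ◇p → □p.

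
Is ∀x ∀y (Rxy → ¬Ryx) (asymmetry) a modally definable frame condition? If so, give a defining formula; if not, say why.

No — not modally definable

If a class were modally definable it would be closed under surjective bounded morphisms (Goldblatt–Thomason).
The 5-cycle (worlds s,t,u,v,w with s→t→u→v→w→s) is asymmetric. Mapping every world to a single reflexive point • is a surjective bounded morphism, and the reflexive point is not asymmetric (R•• but asymmetry requires ¬R••).
So the class is not modally definable.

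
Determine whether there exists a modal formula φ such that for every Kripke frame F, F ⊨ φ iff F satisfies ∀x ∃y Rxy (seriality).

Yes: it is seriality, defined by the D schema □r → ◇r.
Suppose □r→◇r is valid. At any x set V(r)=W. Then □r at x, so ◇r at x, so x has a successor.

Yes, by □r → ◇r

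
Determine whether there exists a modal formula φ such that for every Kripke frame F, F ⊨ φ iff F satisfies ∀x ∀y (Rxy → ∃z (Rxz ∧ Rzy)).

Definable; □□r → □r defines it

The condition is density. A defining modal formula is □□r → □r.
Suppose □□r→□r is valid. Take Rxy and set V(r)={w : xR²w}. Then □□r at x, so □r at x, so r at y, i.e. ∃z(Rxz∧Rzy).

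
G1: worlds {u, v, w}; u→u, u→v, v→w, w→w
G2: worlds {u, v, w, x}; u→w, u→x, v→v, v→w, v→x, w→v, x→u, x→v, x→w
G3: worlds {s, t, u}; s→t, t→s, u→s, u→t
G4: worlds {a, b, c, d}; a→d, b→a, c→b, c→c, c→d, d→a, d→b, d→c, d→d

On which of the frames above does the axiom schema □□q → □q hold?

This is the axiom for density; its first-order frame correspondent is ∀x ∀y (Rxy → ∃z (Rxz ∧ Rzy)).
G1: condition met.
G2: fails — Rxu but no z with Rxz and Rzu.
G3: fails — Rts but no z with Rtz and Rzs.
G4: fails — Rba but no z with Rbz and Rza.

G1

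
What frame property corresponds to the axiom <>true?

This schema is equivalent to the D axiom □φ → ◇φ.
It corresponds to seriality: forall x exists y Rxy.

seriality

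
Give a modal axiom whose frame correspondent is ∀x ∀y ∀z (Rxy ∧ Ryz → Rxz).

□ψ → □□ψ

This is transitivity; the standard corresponding axiom is 4: □ψ → □□ψ.
Suppose □ψ→□□ψ is valid. Take Rxy, Ryz and set V(ψ)={w : Rxw}. Then □ψ at x, so □□ψ at x, so □ψ at y, so ψ at z, i.e. Rxz.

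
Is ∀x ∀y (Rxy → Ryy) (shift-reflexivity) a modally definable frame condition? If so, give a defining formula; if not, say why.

Definable; □(□q → q) defines it

The condition is shift-reflexivity. A defining modal formula is □(□q → q).
Suppose □(□q→q) is valid. Take Rxy and set V(q)={w : Ryw}. Then at y, □q holds; since □(□q→q) at x, □q→q at y, so q at y, i.e. Ryy.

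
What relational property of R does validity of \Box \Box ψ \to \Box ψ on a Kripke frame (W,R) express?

density

Suppose □□ψ→□ψ is valid. Take Rxy and set V(ψ)={w : xR²w}. Then □□ψ at x, so □ψ at x, so ψ at y, i.e. ∃z(Rxz∧Rzy).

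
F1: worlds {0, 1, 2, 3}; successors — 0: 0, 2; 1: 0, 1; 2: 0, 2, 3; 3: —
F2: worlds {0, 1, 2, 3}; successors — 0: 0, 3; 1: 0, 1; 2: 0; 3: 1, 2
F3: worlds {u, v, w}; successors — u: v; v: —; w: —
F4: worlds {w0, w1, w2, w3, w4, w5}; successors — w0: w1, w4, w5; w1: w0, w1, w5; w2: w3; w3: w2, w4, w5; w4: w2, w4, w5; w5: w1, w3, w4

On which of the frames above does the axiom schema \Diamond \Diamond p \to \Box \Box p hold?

Frame correspondent (Sahlqvist): \forall x \forall y \forall z ((x R^2 y \wedge x R^2 z) \to \exists w (y = w \wedge z = w)) — i.e. a generalized confluence (Geach) condition.
F1: fails — 0R²0, 0R²2 but 0 ≠ 2.
F2: fails — 0R²0, 0R²1 but 0 ≠ 1.
F3: condition met.
F4: fails — w0R²w0, w0R²w1 but w0 ≠ w1.
Valid on: F3.

F3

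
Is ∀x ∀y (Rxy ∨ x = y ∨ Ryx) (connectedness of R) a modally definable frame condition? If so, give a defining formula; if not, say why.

Not definable by any modal formula

Modal frame validity is preserved under disjoint unions.
Take 3 disjoint single-world reflexive frames: each is trivially connected, but their disjoint union has 3 worlds with no edge between distinct components, so it is not connected.
So the class is not modally definable.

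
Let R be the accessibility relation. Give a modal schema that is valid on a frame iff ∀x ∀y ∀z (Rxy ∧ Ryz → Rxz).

□q → □□q

The condition is transitivity. The 4 schema □q → □□q defines it.
Suppose □q→□□q is valid. Take Rxy, Ryz and set V(q)={w : Rxw}. Then □q at x, so □□q at x, so □q at y, so q at z, i.e. Rxz.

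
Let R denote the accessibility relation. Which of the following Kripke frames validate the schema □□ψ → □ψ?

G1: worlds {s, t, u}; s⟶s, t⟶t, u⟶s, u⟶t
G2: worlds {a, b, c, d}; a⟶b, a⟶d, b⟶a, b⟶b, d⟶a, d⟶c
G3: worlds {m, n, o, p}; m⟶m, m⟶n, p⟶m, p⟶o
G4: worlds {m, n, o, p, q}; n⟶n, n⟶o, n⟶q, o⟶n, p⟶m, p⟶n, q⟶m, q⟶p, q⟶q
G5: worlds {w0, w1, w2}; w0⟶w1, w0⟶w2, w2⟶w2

G1

The schema corresponds to density: ∀x ∀y (Rxy → ∃z (Rxz ∧ Rzy)).
G1: satisfies the condition.
G2: fails — Rdc but no z with Rdz and Rzc.
G3: fails — Rpo but no z with Rpz and Rzo.
G4: fails — Rpm but no z with Rpz and Rzm.
G5: fails — Rw0w1 but no z with Rw0z and Rzw1.
Valid on: G1.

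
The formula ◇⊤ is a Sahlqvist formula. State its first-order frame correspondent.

This is a form of the D axiom.
Its frame correspondent is seriality — ∀x ∃y Rxy.

Seriality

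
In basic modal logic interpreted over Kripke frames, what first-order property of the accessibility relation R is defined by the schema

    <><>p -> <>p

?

Replacing p by ¬p and contraposing gives the equivalent schema □p → □□p.
Suppose □p→□□p is valid. Take Rxy, Ryz and set V(p)={w : Rxw}. Then □p at x, so □□p at x, so □p at y, so p at z, i.e. Rxz.

transitivity: forall x forall y forall z (Rxy & Ryz -> Rxz)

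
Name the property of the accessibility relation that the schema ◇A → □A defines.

This is the CD axiom.
Its frame correspondent is partial functionality — ∀x ∀y ∀z (Rxy ∧ Rxz → y = z).

Partial functionality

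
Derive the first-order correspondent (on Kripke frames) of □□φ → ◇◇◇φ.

This is a Sahlqvist (Geach-type) schema ◇^0□^2φ → □^0◇^3φ.
Minimal-valuation argument: fix x; take any y with xR^0y and any z with xR^0z. Set V(φ) to the set of worlds R-reachable from y in exactly 2 steps. Then □^2φ holds at y, so the antecedent holds at x; validity forces ◇^3φ at z, giving a w with zR^3w and yR^2w.
First-order correspondent: ∀x ∃w (xR²w ∧ xR³w).

∀x ∃w (xR²w ∧ xR³w)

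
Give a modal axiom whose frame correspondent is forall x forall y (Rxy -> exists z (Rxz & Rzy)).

The condition is density. The C4 schema □□r → □r defines it.
Suppose □□r→□r is valid. Take Rxy and set V(r)={w : xR²w}. Then □□r at x, so □r at x, so r at y, i.e. ∃z(Rxz∧Rzy).

□□r → □r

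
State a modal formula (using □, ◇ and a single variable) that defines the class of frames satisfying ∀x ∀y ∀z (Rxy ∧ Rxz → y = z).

◇r → □r

This is partial functionality; the standard corresponding axiom is CD: ◇r → □r.
Suppose ◇r→□r is valid. Take Rxy, Rxz and set V(r)={y}. Then ◇r at x, so □r at x, so r at z, i.e. z=y.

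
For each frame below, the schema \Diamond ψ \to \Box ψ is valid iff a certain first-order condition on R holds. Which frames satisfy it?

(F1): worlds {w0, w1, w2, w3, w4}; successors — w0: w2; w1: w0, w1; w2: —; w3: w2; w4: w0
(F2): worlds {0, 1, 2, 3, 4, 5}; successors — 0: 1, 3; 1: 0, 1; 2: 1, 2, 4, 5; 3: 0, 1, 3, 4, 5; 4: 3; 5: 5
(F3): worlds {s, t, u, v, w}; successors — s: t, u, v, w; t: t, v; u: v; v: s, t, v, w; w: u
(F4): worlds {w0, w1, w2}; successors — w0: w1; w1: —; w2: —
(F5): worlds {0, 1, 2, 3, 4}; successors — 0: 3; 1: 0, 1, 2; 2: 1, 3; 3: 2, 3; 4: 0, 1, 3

The schema corresponds to partial functionality: \forall x \forall y \forall z (Rxy \wedge Rxz \to y = z).
(F1): fails — w1 sees both w0 and w1.
(F2): fails — 0 sees both 1 and 3.
(F3): fails — s sees both t and u.
(F4): holds.
(F5): fails — 1 sees both 0 and 1.
Valid on: (F4).

(F4)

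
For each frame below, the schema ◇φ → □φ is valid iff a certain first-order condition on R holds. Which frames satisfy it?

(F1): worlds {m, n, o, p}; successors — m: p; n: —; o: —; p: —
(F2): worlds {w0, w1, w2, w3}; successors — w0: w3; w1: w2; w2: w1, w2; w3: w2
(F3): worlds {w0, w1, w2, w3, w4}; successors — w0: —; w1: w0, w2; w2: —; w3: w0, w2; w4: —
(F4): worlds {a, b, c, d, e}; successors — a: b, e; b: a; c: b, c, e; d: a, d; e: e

(F1)

The schema corresponds to partial functionality: ∀x ∀y ∀z (Rxy ∧ Rxz → y = z).
(F1): condition met.
(F2): fails — w2 sees both w1 and w2.
(F3): fails — w1 sees both w0 and w2.
(F4): fails — a sees both b and e.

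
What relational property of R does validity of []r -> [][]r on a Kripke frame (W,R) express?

This schema is the 4 axiom.
It corresponds to transitivity: forall x forall y forall z (Rxy & Ryz -> Rxz).

transitivity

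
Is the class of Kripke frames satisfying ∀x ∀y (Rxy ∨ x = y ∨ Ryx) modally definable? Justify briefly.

Any modally definable frame class is closed under disjoint unions.
Take 4 disjoint single-world reflexive frames: each is trivially connected, but their disjoint union has 4 worlds with no edge between distinct components, so it is not connected.
So the class is not modally definable.

Not modally definable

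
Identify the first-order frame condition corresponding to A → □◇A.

symmetry

Suppose A→□◇A is valid. Take Rxy and set V(A)={x}. Then A at x, so □◇A at x, so ◇A at y, so some z with Ryz has A; z=x, i.e. Ryx.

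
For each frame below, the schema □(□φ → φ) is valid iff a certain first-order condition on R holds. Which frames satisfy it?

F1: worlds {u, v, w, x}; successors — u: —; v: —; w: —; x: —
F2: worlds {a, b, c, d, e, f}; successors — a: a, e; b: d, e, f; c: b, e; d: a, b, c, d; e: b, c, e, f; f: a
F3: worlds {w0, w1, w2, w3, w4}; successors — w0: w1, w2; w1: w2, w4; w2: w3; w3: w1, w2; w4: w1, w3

Frame correspondent (Sahlqvist): ∀x ∀y (Rxy → Ryy) — i.e. shift-reflexivity.
F1: holds.
F2: fails — Reb but not Rbb.
F3: fails — Rw1w2 but not Rw2w2.
Valid on: F1.

F1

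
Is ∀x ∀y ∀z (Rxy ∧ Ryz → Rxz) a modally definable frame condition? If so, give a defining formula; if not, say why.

Yes, by □q → □□q

The condition is transitivity. A defining modal formula is □q → □□q.
Suppose □q→□□q is valid. Take Rxy, Ryz and set V(q)={w : Rxw}. Then □q at x, so □□q at x, so □q at y, so q at z, i.e. Rxz.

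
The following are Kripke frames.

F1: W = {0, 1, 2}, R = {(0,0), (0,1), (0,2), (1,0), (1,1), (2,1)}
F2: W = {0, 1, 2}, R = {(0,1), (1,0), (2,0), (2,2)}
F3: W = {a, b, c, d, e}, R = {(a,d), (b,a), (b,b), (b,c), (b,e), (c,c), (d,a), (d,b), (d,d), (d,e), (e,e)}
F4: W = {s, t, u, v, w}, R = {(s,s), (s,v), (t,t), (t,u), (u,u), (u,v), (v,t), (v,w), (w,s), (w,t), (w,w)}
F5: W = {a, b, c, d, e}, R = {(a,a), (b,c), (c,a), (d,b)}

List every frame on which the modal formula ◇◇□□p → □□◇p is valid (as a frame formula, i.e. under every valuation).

The schema corresponds to a generalized confluence (Geach) condition: ∀x ∀y ∀z ((xR²y ∧ xR²z) → ∃w (yR²w ∧ zRw)).
F1: satisfies the condition.
F2: fails — 0R²0, 0R²0 but no w with 0R²w and 0Rw.
F3: fails — aR²e, aR²a but no w with eR²w and aRw.
F4: satisfies the condition.
F5: satisfies the condition.
Valid on: F1, F4, F5.

F1, F4, F5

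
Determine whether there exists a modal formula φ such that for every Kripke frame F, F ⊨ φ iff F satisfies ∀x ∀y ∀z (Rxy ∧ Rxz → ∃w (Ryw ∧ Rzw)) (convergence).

Definable; ◇□r → □◇r defines it

This is a Sahlqvist condition; the .2 axiom ◇□r → □◇r defines it.
Suppose ◇□r→□◇r is valid. Take Rxy, Rxz and set V(r)={w : Ryw}. Then □r at y so ◇□r at x, so □◇r at x, so ◇r at z, giving w with Rzw and Ryw.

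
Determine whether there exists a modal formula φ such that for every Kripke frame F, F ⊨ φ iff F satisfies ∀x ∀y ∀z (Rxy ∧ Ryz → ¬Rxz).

No

Any modally definable frame class is closed under surjective bounded morphisms.
The 3-cycle (worlds 0,1,2 with 0→1→2→0) is intransitive. Mapping every world to a single reflexive point • is a surjective bounded morphism; the reflexive point is not intransitive (R••∧R•• but R••).
So no modal formula (or set of formulas) defines exactly the intransitive frames.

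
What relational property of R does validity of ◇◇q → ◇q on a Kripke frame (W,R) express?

Equivalently (dual form): □q → □□q.
Suppose □q→□□q is valid. Take Rxy, Ryz and set V(q)={w : Rxw}. Then □q at x, so □□q at x, so □q at y, so q at z, i.e. Rxz.
The converse is a direct semantic check.
Frame condition: ∀x ∀y ∀z (Rxy ∧ Ryz → Rxz).

transitivity: ∀x ∀y ∀z (Rxy ∧ Ryz → Rxz)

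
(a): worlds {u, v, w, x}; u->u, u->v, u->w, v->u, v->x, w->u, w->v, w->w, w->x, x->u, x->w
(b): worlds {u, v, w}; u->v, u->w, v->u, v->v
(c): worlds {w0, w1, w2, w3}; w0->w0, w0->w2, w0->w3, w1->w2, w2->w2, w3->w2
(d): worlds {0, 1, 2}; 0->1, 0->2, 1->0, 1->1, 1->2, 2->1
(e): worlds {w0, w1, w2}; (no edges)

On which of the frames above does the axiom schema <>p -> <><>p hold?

Frame correspondent (Sahlqvist): forall x forall y (xRy -> exists w (y = w & x R^2 w)) — i.e. a generalized confluence (Geach) condition.
(a): fails — vRx but no t with x=t and vR²t.
(b): fails — uRw but no t with w=t and uR²t.
(c): condition met.
(d): condition met.
(e): condition met.
Valid on: (c), (d), (e).

(c), (d), (e)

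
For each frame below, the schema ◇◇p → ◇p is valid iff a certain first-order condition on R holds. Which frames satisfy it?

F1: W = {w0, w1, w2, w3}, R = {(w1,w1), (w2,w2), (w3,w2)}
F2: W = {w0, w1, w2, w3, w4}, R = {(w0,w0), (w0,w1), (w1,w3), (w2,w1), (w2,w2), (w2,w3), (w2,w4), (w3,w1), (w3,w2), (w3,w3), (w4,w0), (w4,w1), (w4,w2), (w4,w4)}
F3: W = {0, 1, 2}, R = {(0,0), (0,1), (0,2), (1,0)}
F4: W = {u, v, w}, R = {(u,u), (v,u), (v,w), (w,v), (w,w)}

Frame correspondent (Sahlqvist): ∀x ∀y ∀z (Rxy ∧ Ryz → Rxz) — i.e. transitivity.
F1: condition met.
F2: fails — Rw2w4 and Rw4w0 but not Rw2w0.
F3: fails — R10 and R01 but not R11.
F4: fails — Rvw and Rwv but not Rvv.

F1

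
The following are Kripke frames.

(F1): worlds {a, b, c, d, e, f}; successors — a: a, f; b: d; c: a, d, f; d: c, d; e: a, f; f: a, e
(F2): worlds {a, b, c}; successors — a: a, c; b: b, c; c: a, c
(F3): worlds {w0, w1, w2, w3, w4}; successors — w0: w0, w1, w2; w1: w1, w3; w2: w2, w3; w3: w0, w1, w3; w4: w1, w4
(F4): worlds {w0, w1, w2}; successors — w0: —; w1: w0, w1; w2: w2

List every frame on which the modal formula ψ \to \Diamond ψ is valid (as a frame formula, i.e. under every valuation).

This is the axiom for reflexivity; its first-order frame correspondent is \forall x Rxx.
(F1): fails — world b does not see itself.
(F2): satisfies the condition.
(F3): satisfies the condition.
(F4): fails — world w0 does not see itself.

(F2), (F3)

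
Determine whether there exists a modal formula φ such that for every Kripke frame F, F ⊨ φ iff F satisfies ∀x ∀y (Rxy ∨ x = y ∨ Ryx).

If a class were modally definable it would be closed under disjoint unions (Goldblatt–Thomason).
Take 2 disjoint single-world reflexive frames: each is trivially connected, but their disjoint union has 2 worlds with no edge between distinct components, so it is not connected.
Hence connectedness of R is not modally definable.

Not modally definable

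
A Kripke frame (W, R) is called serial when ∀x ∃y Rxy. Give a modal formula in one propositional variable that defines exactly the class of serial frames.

□ψ → ◇ψ

The condition is seriality. The D schema □ψ → ◇ψ defines it.
Suppose □ψ→◇ψ is valid. At any x set V(ψ)=W. Then □ψ at x, so ◇ψ at x, so x has a successor.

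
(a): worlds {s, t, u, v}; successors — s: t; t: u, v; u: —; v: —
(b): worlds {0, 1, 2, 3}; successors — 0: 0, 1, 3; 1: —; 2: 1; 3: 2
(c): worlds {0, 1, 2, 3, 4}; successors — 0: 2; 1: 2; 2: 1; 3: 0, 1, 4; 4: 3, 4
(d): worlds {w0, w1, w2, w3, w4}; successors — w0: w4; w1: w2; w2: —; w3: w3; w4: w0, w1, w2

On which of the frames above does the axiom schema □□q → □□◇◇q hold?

(c)

This is the axiom for a generalized confluence (Geach) condition; its first-order frame correspondent is ∀x ∀z (xR²z → ∃w (xR²w ∧ zR²w)).
(a): fails — sR²u but no w with sR²w and uR²w.
(b): fails — 0R²1 but no w with 0R²w and 1R²w.
(c): satisfies the condition.
(d): fails — w0R²w1 but no w with w0R²w and w1R²w.
Valid on: (c).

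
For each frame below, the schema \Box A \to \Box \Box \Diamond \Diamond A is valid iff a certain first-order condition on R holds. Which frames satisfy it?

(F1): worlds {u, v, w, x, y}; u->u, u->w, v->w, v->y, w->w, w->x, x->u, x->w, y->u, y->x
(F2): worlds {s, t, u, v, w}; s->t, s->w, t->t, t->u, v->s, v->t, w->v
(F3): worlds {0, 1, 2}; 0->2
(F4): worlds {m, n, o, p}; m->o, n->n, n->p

(F1), (F3)

This is the axiom for a generalized confluence (Geach) condition; its first-order frame correspondent is \forall x \forall z (x R^2 z \to \exists w (xRw \wedge z R^2 w)).
(F1): condition met.
(F2): fails — sR²u but no w* with sRw* and uR²w*.
(F3): condition met.
(F4): fails — nR²p but no w with nRw and pR²w.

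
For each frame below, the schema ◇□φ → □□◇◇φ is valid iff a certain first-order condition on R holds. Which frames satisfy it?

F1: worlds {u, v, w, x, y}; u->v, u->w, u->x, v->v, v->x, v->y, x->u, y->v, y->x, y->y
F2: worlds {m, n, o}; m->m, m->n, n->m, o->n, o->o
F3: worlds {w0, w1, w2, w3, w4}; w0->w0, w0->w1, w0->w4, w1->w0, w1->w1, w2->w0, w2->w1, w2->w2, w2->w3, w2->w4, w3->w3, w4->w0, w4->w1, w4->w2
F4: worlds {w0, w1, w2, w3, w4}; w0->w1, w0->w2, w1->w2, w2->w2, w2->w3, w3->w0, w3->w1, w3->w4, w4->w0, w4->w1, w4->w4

This is the axiom for a generalized confluence (Geach) condition; its first-order frame correspondent is ∀x ∀y ∀z ((xRy ∧ xR²z) → ∃w (yRw ∧ zR²w)).
F1: fails — uRw, uR²u but no t with wRt and uR²t.
F2: holds.
F3: fails — w2Rw0, w2R²w3 but no w with w0Rw and w3R²w.
F4: fails — w2Rw3, w2R²w0 but no w with w3Rw and w0R²w.
Valid on: F2.

F2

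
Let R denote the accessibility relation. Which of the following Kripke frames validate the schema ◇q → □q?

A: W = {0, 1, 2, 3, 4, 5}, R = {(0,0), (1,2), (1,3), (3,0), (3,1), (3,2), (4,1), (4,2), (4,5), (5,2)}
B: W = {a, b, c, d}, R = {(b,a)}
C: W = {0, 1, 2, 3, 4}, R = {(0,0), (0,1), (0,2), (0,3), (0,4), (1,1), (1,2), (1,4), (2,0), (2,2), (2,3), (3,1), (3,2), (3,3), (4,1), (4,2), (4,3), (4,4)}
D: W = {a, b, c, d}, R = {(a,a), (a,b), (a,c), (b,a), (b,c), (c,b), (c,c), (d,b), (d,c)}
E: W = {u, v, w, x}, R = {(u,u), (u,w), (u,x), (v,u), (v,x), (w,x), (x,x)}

The schema corresponds to partial functionality: ∀x ∀y ∀z (Rxy ∧ Rxz → y = z).
A: fails — 1 sees both 2 and 3.
B: condition met.
C: fails — 0 sees both 0 and 1.
D: fails — a sees both a and b.
E: fails — u sees both u and w.
Valid on: B.

B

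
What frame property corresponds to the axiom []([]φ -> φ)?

Suppose □(□φ→φ) is valid. Take Rxy and set V(φ)={w : Ryw}. Then at y, □φ holds; since □(□φ→φ) at x, □φ→φ at y, so φ at y, i.e. Ryy.

shift-reflexivity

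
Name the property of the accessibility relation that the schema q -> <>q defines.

Reflexivity

Equivalently (dual form): □q → q.
Suppose □q→q is valid. At any x set V(q)={w : Rxw}. Then □q holds at x, so q holds at x, i.e. Rxx.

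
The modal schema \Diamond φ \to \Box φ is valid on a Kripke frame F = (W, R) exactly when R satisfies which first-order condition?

This schema is the CD axiom.
Its frame correspondent is partial functionality — \forall x \forall y \forall z (Rxy \wedge Rxz \to y = z).

Partial functionality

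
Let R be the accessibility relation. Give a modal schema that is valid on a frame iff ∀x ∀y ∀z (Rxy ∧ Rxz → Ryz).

◇r → □◇r

This is the Euclidean property; the standard corresponding axiom is 5: ◇r → □◇r.
Suppose ◇r→□◇r is valid. Take Rxy, Rxz and set V(r)={y}. Then ◇r at x, so □◇r at x, so ◇r at z, so some w with Rzw has r; w=y, i.e. Rzy. By symmetry of the argument, Ryz.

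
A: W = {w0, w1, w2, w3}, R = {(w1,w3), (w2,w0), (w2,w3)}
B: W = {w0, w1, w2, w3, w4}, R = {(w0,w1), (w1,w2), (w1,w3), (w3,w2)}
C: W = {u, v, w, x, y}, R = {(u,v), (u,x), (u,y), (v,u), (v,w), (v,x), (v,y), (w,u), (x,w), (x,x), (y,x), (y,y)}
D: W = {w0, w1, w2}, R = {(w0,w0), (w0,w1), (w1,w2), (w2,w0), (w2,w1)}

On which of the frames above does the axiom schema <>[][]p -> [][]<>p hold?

A

Frame correspondent (Sahlqvist): forall x forall y forall z ((xRy & x R^2 z) -> exists w (y R^2 w & zRw)) — i.e. a generalized confluence (Geach) condition.
A: condition met.
B: fails — w0Rw1, w0R²w2 but no w with w1R²w and w2Rw.
C: fails — uRy, uR²w but no t with yR²t and wRt.
D: fails — w0Rw1, w0R²w1 but no w with w1R²w and w1Rw.
Valid on: A.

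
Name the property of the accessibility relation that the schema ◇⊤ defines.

◇⊤ holds at w iff w has a successor, so frame-validity of ◇⊤ is exactly seriality. Equivalently via □ψ → ◇ψ:
Suppose □ψ→◇ψ is valid. At any x set V(ψ)=W. Then □ψ at x, so ◇ψ at x, so x has a successor.

seriality: ∀x ∃y Rxy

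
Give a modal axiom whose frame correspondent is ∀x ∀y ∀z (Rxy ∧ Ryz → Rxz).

A defining formula is □q → □□q (the 4 axiom).
Suppose □q→□□q is valid. Take Rxy, Ryz and set V(q)={w : Rxw}. Then □q at x, so □□q at x, so □q at y, so q at z, i.e. Rxz.

□q → □□q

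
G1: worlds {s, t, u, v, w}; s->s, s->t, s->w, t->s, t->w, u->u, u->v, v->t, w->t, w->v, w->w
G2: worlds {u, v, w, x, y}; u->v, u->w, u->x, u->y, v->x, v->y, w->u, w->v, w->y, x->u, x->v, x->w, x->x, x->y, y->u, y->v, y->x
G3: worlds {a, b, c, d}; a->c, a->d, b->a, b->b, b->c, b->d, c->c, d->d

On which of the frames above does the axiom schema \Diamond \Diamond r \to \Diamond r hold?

Frame correspondent (Sahlqvist): \forall x \forall y \forall z (Rxy \wedge Ryz \to Rxz) — i.e. transitivity.
G1: fails — Ruv and Rvt but not Rut.
G2: fails — Ryx and Rxw but not Ryw.
G3: condition met.

G3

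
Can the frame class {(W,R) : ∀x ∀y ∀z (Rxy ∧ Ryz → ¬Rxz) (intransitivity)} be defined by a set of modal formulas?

Modal frame validity is preserved under surjective bounded morphisms.
The 5-cycle (worlds w0,w1,w2,w3,w4 with w0→w1→w2→w3→w4→w0) is intransitive. Mapping every world to a single reflexive point • is a surjective bounded morphism; the reflexive point is not intransitive (R••∧R•• but R••).
So no modal formula (or set of formulas) defines exactly the intransitive frames.

No — not modally definable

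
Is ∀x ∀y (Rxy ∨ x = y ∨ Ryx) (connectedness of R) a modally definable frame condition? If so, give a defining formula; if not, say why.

Not definable by any modal formula

If a class were modally definable it would be closed under disjoint unions (Goldblatt–Thomason).
Take 2 disjoint single-world reflexive frames: each is trivially connected, but their disjoint union has 2 worlds with no edge between distinct components, so it is not connected.
So the class is not modally definable.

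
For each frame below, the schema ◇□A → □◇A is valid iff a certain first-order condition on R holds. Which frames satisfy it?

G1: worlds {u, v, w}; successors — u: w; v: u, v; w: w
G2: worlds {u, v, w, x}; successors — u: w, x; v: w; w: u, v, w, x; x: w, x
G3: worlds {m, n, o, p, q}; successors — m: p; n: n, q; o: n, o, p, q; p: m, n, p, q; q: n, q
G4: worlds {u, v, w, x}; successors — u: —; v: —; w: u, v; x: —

G2

This is the axiom for convergence; its first-order frame correspondent is ∀x ∀y ∀z (Rxy ∧ Rxz → ∃w (Ryw ∧ Rzw)).
G1: fails — Rvu and Rvv but u and v have no common successor.
G2: condition met.
G3: fails — Rpm and Rpn but m and n have no common successor.
G4: fails — Rwu and Rwu but u and u have no common successor.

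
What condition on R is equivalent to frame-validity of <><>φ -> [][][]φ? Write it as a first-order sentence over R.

This is a Sahlqvist (Geach-type) schema ◇^2□^0φ → □^3◇^0φ.
First-order correspondent: forall x forall y forall z ((x R^2 y & x R^3 z) -> exists w (y = w & z = w)).

forall x forall y forall z ((x R^2 y & x R^3 z) -> exists w (y = w & z = w))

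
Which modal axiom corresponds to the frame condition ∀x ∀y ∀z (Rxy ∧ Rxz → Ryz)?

A defining formula is ◇r → □◇r (the 5 axiom).

◇r → □◇r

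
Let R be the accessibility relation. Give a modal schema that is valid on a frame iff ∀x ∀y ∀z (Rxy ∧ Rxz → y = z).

◇s → □s

A defining formula is ◇s → □s (the CD axiom).
Suppose ◇s→□s is valid. Take Rxy, Rxz and set V(s)={y}. Then ◇s at x, so □s at x, so s at z, i.e. z=y.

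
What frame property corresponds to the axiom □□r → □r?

density

Suppose □□r→□r is valid. Take Rxy and set V(r)={w : xR²w}. Then □□r at x, so □r at x, so r at y, i.e. ∃z(Rxz∧Rzy).
Conversely, on a frame with density the schema holds at every world under every valuation.
So the correspondent is density.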